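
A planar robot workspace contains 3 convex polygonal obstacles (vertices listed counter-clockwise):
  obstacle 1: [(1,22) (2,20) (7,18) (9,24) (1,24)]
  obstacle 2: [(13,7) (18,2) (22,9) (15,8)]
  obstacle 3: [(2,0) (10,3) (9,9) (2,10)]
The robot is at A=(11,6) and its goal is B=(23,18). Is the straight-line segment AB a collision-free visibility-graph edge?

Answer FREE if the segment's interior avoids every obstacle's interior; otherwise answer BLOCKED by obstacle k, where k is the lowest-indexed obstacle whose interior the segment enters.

FREE

Obstacle 1 [(1,22) (2,20) (7,18) (9,24) (1,24)]:
  edge (1,22)–(2,20): clear
  edge (2,20)–(7,18): clear
  edge (7,18)–(9,24): clear
  edge (9,24)–(1,24): clear
  edge (1,24)–(1,22): clear
  midpoint (17,12) outside
  → clear
Obstacle 2 [(13,7) (18,2) (22,9) (15,8)]:
  edge (13,7)–(18,2): clear
  edge (18,2)–(22,9): clear
  edge (22,9)–(15,8): clear
  edge (15,8)–(13,7): clear
  midpoint (17,12) outside
  → clear
Obstacle 3 [(2,0) (10,3) (9,9) (2,10)]:
  edge (2,0)–(10,3): clear
  edge (10,3)–(9,9): clear
  edge (9,9)–(2,10): clear
  edge (2,10)–(2,0): clear
  midpoint (17,12) outside
  → clear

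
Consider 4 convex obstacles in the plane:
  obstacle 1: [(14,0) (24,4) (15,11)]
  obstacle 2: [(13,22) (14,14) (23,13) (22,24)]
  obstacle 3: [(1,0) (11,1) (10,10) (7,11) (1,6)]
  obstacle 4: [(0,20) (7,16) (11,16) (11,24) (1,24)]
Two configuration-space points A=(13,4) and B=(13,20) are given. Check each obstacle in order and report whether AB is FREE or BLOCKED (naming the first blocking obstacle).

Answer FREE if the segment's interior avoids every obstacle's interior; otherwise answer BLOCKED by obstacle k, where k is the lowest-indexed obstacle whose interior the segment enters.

Obstacle 1 [(14,0) (24,4) (15,11)]:
  edge (14,0)–(24,4): clear
  edge (24,4)–(15,11): clear
  edge (15,11)–(14,0): clear
  midpoint (13,12) outside
  → clear
Obstacle 2 [(13,22) (14,14) (23,13) (22,24)]:
  edge (13,22)–(14,14): clear
  edge (14,14)–(23,13): clear
  edge (23,13)–(22,24): clear
  edge (22,24)–(13,22): clear
  midpoint (13,12) outside
  → clear
Obstacle 3 [(1,0) (11,1) (10,10) (7,11) (1,6)]:
  edge (1,0)–(11,1): clear
  edge (11,1)–(10,10): clear
  edge (10,10)–(7,11): clear
  edge (7,11)–(1,6): clear
  edge (1,6)–(1,0): clear
  midpoint (13,12) outside
  → clear
Obstacle 4 [(0,20) (7,16) (11,16) (11,24) (1,24)]:
  edge (0,20)–(7,16): clear
  edge (7,16)–(11,16): clear
  edge (11,16)–(11,24): clear
  edge (11,24)–(1,24): clear
  edge (1,24)–(0,20): clear
  midpoint (13,12) outside
  → clear

FREE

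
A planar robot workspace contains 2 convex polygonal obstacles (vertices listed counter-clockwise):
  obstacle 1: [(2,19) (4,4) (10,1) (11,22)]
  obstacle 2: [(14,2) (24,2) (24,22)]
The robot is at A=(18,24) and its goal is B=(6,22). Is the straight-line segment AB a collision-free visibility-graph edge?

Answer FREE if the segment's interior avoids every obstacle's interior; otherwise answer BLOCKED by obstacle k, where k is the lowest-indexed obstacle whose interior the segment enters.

FREE

Obstacle 1 [(2,19) (4,4) (10,1) (11,22)]:
  edge (2,19)–(4,4): clear
  edge (4,4)–(10,1): clear
  edge (10,1)–(11,22): clear
  edge (11,22)–(2,19): clear
  midpoint (12,23) outside
  → clear
Obstacle 2 [(14,2) (24,2) (24,22)]:
  edge (14,2)–(24,2): clear
  edge (24,2)–(24,22): clear
  edge (24,22)–(14,2): clear
  midpoint (12,23) outside
  → clear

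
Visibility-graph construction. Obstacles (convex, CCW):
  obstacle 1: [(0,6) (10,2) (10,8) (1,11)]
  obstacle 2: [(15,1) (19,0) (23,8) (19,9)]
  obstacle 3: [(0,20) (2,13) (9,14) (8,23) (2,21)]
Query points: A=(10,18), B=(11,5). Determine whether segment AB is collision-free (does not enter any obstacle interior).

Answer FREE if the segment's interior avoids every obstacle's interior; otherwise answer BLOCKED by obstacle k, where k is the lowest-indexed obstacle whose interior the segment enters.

Obstacle 1 [(0,6) (10,2) (10,8) (1,11)]:
  edge (0,6)–(10,2): clear
  edge (10,2)–(10,8): clear
  edge (10,8)–(1,11): clear
  edge (1,11)–(0,6): clear
  midpoint (21/2,23/2) outside
  → clear
Obstacle 2 [(15,1) (19,0) (23,8) (19,9)]:
  edge (15,1)–(19,0): clear
  edge (19,0)–(23,8): clear
  edge (23,8)–(19,9): clear
  edge (19,9)–(15,1): clear
  midpoint (21/2,23/2) outside
  → clear
Obstacle 3 [(0,20) (2,13) (9,14) (8,23) (2,21)]:
  edge (0,20)–(2,13): clear
  edge (2,13)–(9,14): clear
  edge (9,14)–(8,23): clear
  edge (8,23)–(2,21): clear
  edge (2,21)–(0,20): clear
  midpoint (21/2,23/2) outside
  → clear

FREE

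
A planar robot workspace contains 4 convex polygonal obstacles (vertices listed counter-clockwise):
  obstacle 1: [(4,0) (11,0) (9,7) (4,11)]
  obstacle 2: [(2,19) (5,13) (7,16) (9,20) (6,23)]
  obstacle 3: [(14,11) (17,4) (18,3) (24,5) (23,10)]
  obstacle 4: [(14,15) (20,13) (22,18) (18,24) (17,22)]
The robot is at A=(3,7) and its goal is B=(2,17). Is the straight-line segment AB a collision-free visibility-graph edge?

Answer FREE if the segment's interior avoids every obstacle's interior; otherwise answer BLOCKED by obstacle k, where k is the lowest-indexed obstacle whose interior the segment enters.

Obstacle 1 [(4,0) (11,0) (9,7) (4,11)]:
  edge (4,0)–(11,0): clear
  edge (11,0)–(9,7): clear
  edge (9,7)–(4,11): clear
  edge (4,11)–(4,0): clear
  midpoint (5/2,12) outside
  → clear
Obstacle 2 [(2,19) (5,13) (7,16) (9,20) (6,23)]:
  edge (2,19)–(5,13): clear
  edge (5,13)–(7,16): clear
  edge (7,16)–(9,20): clear
  edge (9,20)–(6,23): clear
  edge (6,23)–(2,19): clear
  midpoint (5/2,12) outside
  → clear
Obstacle 3 [(14,11) (17,4) (18,3) (24,5) (23,10)]:
  edge (14,11)–(17,4): clear
  edge (17,4)–(18,3): clear
  edge (18,3)–(24,5): clear
  edge (24,5)–(23,10): clear
  edge (23,10)–(14,11): clear
  midpoint (5/2,12) outside
  → clear
Obstacle 4 [(14,15) (20,13) (22,18) (18,24) (17,22)]:
  edge (14,15)–(20,13): clear
  edge (20,13)–(22,18): clear
  edge (22,18)–(18,24): clear
  edge (18,24)–(17,22): clear
  edge (17,22)–(14,15): clear
  midpoint (5/2,12) outside
  → clear

FREE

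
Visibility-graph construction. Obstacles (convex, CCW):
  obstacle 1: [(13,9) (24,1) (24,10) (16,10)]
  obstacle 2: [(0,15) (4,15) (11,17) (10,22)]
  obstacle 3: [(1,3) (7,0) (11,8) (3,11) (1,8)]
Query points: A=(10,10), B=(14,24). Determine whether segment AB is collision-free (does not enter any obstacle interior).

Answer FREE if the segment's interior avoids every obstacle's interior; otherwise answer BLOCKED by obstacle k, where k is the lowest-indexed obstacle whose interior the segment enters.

FREE

Obstacle 1 [(13,9) (24,1) (24,10) (16,10)]:
  edge (13,9)–(24,1): clear
  edge (24,1)–(24,10): clear
  edge (24,10)–(16,10): clear
  edge (16,10)–(13,9): clear
  midpoint (12,17) outside
  → clear
Obstacle 2 [(0,15) (4,15) (11,17) (10,22)]:
  edge (0,15)–(4,15): clear
  edge (4,15)–(11,17): clear
  edge (11,17)–(10,22): clear
  edge (10,22)–(0,15): clear
  midpoint (12,17) outside
  → clear
Obstacle 3 [(1,3) (7,0) (11,8) (3,11) (1,8)]:
  edge (1,3)–(7,0): clear
  edge (7,0)–(11,8): clear
  edge (11,8)–(3,11): clear
  edge (3,11)–(1,8): clear
  edge (1,8)–(1,3): clear
  midpoint (12,17) outside
  → clear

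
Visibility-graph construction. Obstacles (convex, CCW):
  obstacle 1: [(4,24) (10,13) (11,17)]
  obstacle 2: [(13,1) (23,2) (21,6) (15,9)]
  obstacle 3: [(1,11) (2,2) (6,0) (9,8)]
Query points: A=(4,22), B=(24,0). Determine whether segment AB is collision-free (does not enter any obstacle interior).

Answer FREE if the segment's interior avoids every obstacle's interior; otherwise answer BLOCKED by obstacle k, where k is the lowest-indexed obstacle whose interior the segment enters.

BLOCKED by obstacle 1

Obstacle 1 [(4,24) (10,13) (11,17)]:
  edge (4,24)–(10,13): crosses AB
  edge (10,13)–(11,17): crosses AB
  edge (11,17)–(4,24): clear
  → BLOCKED
Obstacle 2 [(13,1) (23,2) (21,6) (15,9)]:
  edge (13,1)–(23,2): crosses AB
  edge (23,2)–(21,6): clear
  edge (21,6)–(15,9): crosses AB
  edge (15,9)–(13,1): clear
  → BLOCKED
Obstacle 3 [(1,11) (2,2) (6,0) (9,8)]:
  edge (1,11)–(2,2): clear
  edge (2,2)–(6,0): clear
  edge (6,0)–(9,8): clear
  edge (9,8)–(1,11): clear
  midpoint (14,11) outside
  → clear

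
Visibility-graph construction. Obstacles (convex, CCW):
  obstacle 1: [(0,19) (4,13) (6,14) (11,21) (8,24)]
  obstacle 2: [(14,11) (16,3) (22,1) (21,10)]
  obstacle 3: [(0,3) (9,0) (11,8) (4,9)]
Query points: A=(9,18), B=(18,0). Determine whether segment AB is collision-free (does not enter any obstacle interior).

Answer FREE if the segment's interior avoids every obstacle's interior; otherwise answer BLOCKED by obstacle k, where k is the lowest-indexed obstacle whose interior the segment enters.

BLOCKED by obstacle 2

Obstacle 1 [(0,19) (4,13) (6,14) (11,21) (8,24)]:
  edge (0,19)–(4,13): clear
  edge (4,13)–(6,14): clear
  edge (6,14)–(11,21): clear
  edge (11,21)–(8,24): clear
  edge (8,24)–(0,19): clear
  midpoint (27/2,9) outside
  → clear
Obstacle 2 [(14,11) (16,3) (22,1) (21,10)]:
  edge (14,11)–(16,3): crosses AB
  edge (16,3)–(22,1): crosses AB
  edge (22,1)–(21,10): clear
  edge (21,10)–(14,11): clear
  → BLOCKED
Obstacle 3 [(0,3) (9,0) (11,8) (4,9)]:
  edge (0,3)–(9,0): clear
  edge (9,0)–(11,8): clear
  edge (11,8)–(4,9): clear
  edge (4,9)–(0,3): clear
  midpoint (27/2,9) outside
  → clear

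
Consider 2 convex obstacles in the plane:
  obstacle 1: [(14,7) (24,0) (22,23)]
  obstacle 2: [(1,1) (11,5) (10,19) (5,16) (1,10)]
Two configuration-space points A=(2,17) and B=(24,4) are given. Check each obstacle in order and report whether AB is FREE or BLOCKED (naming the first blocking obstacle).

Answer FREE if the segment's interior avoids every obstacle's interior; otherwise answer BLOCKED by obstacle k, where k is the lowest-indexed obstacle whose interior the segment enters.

Obstacle 1 [(14,7) (24,0) (22,23)]:
  edge (14,7)–(24,0): clear
  edge (24,0)–(22,23): crosses AB
  edge (22,23)–(14,7): crosses AB
  → BLOCKED
Obstacle 2 [(1,1) (11,5) (10,19) (5,16) (1,10)]:
  edge (1,1)–(11,5): clear
  edge (11,5)–(10,19): crosses AB
  edge (10,19)–(5,16): clear
  edge (5,16)–(1,10): crosses AB
  edge (1,10)–(1,1): clear
  → BLOCKED

BLOCKED by obstacle 1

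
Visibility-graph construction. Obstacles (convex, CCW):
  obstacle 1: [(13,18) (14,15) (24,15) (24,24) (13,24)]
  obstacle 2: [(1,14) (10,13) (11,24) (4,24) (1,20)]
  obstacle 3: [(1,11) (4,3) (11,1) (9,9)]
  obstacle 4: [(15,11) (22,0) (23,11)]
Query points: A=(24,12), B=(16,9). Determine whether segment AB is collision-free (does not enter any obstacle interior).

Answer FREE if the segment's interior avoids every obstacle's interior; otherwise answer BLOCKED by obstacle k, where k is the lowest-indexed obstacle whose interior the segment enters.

BLOCKED by obstacle 4

Obstacle 1 [(13,18) (14,15) (24,15) (24,24) (13,24)]:
  edge (13,18)–(14,15): clear
  edge (14,15)–(24,15): clear
  edge (24,15)–(24,24): clear
  edge (24,24)–(13,24): clear
  edge (13,24)–(13,18): clear
  midpoint (20,21/2) outside
  → clear
Obstacle 2 [(1,14) (10,13) (11,24) (4,24) (1,20)]:
  edge (1,14)–(10,13): clear
  edge (10,13)–(11,24): clear
  edge (11,24)–(4,24): clear
  edge (4,24)–(1,20): clear
  edge (1,20)–(1,14): clear
  midpoint (20,21/2) outside
  → clear
Obstacle 3 [(1,11) (4,3) (11,1) (9,9)]:
  edge (1,11)–(4,3): clear
  edge (4,3)–(11,1): clear
  edge (11,1)–(9,9): clear
  edge (9,9)–(1,11): clear
  midpoint (20,21/2) outside
  → clear
Obstacle 4 [(15,11) (22,0) (23,11)]:
  edge (15,11)–(22,0): crosses AB
  edge (22,0)–(23,11): clear
  edge (23,11)–(15,11): crosses AB
  → BLOCKED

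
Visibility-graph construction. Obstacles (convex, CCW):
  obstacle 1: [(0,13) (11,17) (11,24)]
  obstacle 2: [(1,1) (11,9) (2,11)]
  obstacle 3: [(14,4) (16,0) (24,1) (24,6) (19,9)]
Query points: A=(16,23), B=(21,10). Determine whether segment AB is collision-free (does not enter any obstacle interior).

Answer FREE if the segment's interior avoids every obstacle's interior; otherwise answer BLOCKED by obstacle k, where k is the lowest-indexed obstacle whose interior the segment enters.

Obstacle 1 [(0,13) (11,17) (11,24)]:
  edge (0,13)–(11,17): clear
  edge (11,17)–(11,24): clear
  edge (11,24)–(0,13): clear
  midpoint (37/2,33/2) outside
  → clear
Obstacle 2 [(1,1) (11,9) (2,11)]:
  edge (1,1)–(11,9): clear
  edge (11,9)–(2,11): clear
  edge (2,11)–(1,1): clear
  midpoint (37/2,33/2) outside
  → clear
Obstacle 3 [(14,4) (16,0) (24,1) (24,6) (19,9)]:
  edge (14,4)–(16,0): clear
  edge (16,0)–(24,1): clear
  edge (24,1)–(24,6): clear
  edge (24,6)–(19,9): clear
  edge (19,9)–(14,4): clear
  midpoint (37/2,33/2) outside
  → clear

FREE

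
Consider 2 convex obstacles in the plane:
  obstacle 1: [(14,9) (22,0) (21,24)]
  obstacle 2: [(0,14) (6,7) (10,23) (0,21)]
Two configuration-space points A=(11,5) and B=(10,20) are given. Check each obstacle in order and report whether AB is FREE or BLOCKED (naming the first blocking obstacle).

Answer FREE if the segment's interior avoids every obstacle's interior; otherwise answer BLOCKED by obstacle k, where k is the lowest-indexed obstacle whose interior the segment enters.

Obstacle 1 [(14,9) (22,0) (21,24)]:
  edge (14,9)–(22,0): clear
  edge (22,0)–(21,24): clear
  edge (21,24)–(14,9): clear
  midpoint (21/2,25/2) outside
  → clear
Obstacle 2 [(0,14) (6,7) (10,23) (0,21)]:
  edge (0,14)–(6,7): clear
  edge (6,7)–(10,23): clear
  edge (10,23)–(0,21): clear
  edge (0,21)–(0,14): clear
  midpoint (21/2,25/2) outside
  → clear

FREE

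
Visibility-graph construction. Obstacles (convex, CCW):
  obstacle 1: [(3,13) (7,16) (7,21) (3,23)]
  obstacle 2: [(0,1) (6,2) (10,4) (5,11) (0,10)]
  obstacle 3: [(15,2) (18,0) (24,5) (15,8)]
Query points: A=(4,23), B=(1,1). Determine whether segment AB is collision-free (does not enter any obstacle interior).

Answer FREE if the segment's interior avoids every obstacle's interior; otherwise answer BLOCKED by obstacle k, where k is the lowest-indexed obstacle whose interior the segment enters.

Obstacle 1 [(3,13) (7,16) (7,21) (3,23)]:
  edge (3,13)–(7,16): clear
  edge (7,16)–(7,21): clear
  edge (7,21)–(3,23): crosses AB
  edge (3,23)–(3,13): crosses AB
  → BLOCKED
Obstacle 2 [(0,1) (6,2) (10,4) (5,11) (0,10)]:
  edge (0,1)–(6,2): crosses AB
  edge (6,2)–(10,4): clear
  edge (10,4)–(5,11): clear
  edge (5,11)–(0,10): crosses AB
  edge (0,10)–(0,1): clear
  → BLOCKED
Obstacle 3 [(15,2) (18,0) (24,5) (15,8)]:
  edge (15,2)–(18,0): clear
  edge (18,0)–(24,5): clear
  edge (24,5)–(15,8): clear
  edge (15,8)–(15,2): clear
  midpoint (5/2,12) outside
  → clear

BLOCKED by obstacle 1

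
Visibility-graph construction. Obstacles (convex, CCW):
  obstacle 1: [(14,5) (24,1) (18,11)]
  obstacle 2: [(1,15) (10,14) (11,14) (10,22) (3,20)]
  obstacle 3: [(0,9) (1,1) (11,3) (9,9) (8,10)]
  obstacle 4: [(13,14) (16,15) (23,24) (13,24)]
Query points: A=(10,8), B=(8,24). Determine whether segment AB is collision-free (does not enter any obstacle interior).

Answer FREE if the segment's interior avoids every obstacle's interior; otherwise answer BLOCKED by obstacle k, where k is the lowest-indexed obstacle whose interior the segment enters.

Obstacle 1 [(14,5) (24,1) (18,11)]:
  edge (14,5)–(24,1): clear
  edge (24,1)–(18,11): clear
  edge (18,11)–(14,5): clear
  midpoint (9,16) outside
  → clear
Obstacle 2 [(1,15) (10,14) (11,14) (10,22) (3,20)]:
  edge (1,15)–(10,14): crosses AB
  edge (10,14)–(11,14): clear
  edge (11,14)–(10,22): clear
  edge (10,22)–(3,20): crosses AB
  edge (3,20)–(1,15): clear
  → BLOCKED
Obstacle 3 [(0,9) (1,1) (11,3) (9,9) (8,10)]:
  edge (0,9)–(1,1): clear
  edge (1,1)–(11,3): clear
  edge (11,3)–(9,9): clear
  edge (9,9)–(8,10): clear
  edge (8,10)–(0,9): clear
  midpoint (9,16) outside
  → clear
Obstacle 4 [(13,14) (16,15) (23,24) (13,24)]:
  edge (13,14)–(16,15): clear
  edge (16,15)–(23,24): clear
  edge (23,24)–(13,24): clear
  edge (13,24)–(13,14): clear
  midpoint (9,16) outside
  → clear

BLOCKED by obstacle 2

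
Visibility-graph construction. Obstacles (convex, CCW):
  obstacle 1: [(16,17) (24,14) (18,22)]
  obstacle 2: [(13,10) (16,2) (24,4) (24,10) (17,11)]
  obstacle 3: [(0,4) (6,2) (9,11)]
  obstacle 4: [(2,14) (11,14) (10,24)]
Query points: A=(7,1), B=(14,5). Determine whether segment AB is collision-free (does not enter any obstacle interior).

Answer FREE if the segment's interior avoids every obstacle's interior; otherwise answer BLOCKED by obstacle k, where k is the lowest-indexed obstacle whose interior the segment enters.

FREE

Obstacle 1 [(16,17) (24,14) (18,22)]:
  edge (16,17)–(24,14): clear
  edge (24,14)–(18,22): clear
  edge (18,22)–(16,17): clear
  midpoint (21/2,3) outside
  → clear
Obstacle 2 [(13,10) (16,2) (24,4) (24,10) (17,11)]:
  edge (13,10)–(16,2): clear
  edge (16,2)–(24,4): clear
  edge (24,4)–(24,10): clear
  edge (24,10)–(17,11): clear
  edge (17,11)–(13,10): clear
  midpoint (21/2,3) outside
  → clear
Obstacle 3 [(0,4) (6,2) (9,11)]:
  edge (0,4)–(6,2): clear
  edge (6,2)–(9,11): clear
  edge (9,11)–(0,4): clear
  midpoint (21/2,3) outside
  → clear
Obstacle 4 [(2,14) (11,14) (10,24)]:
  edge (2,14)–(11,14): clear
  edge (11,14)–(10,24): clear
  edge (10,24)–(2,14): clear
  midpoint (21/2,3) outside
  → clear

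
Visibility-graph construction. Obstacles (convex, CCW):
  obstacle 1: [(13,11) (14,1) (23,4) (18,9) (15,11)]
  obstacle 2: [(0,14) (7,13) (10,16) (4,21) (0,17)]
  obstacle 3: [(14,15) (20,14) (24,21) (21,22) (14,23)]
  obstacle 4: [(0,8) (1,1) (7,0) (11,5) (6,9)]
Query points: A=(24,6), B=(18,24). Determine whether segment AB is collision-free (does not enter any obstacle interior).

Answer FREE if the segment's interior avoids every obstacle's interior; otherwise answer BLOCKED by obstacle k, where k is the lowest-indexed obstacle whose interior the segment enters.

Obstacle 1 [(13,11) (14,1) (23,4) (18,9) (15,11)]:
  edge (13,11)–(14,1): clear
  edge (14,1)–(23,4): clear
  edge (23,4)–(18,9): clear
  edge (18,9)–(15,11): clear
  edge (15,11)–(13,11): clear
  midpoint (21,15) outside
  → clear
Obstacle 2 [(0,14) (7,13) (10,16) (4,21) (0,17)]:
  edge (0,14)–(7,13): clear
  edge (7,13)–(10,16): clear
  edge (10,16)–(4,21): clear
  edge (4,21)–(0,17): clear
  edge (0,17)–(0,14): clear
  midpoint (21,15) outside
  → clear
Obstacle 3 [(14,15) (20,14) (24,21) (21,22) (14,23)]:
  edge (14,15)–(20,14): clear
  edge (20,14)–(24,21): crosses AB
  edge (24,21)–(21,22): clear
  edge (21,22)–(14,23): crosses AB
  edge (14,23)–(14,15): clear
  → BLOCKED
Obstacle 4 [(0,8) (1,1) (7,0) (11,5) (6,9)]:
  edge (0,8)–(1,1): clear
  edge (1,1)–(7,0): clear
  edge (7,0)–(11,5): clear
  edge (11,5)–(6,9): clear
  edge (6,9)–(0,8): clear
  midpoint (21,15) outside
  → clear

BLOCKED by obstacle 3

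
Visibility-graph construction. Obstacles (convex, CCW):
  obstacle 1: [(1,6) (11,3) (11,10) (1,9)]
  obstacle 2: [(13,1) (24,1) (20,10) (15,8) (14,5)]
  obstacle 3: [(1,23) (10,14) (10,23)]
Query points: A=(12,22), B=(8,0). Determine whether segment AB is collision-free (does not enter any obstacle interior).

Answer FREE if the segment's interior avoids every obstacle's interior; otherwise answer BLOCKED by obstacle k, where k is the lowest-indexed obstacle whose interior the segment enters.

Obstacle 1 [(1,6) (11,3) (11,10) (1,9)]:
  edge (1,6)–(11,3): crosses AB
  edge (11,3)–(11,10): clear
  edge (11,10)–(1,9): crosses AB
  edge (1,9)–(1,6): clear
  → BLOCKED
Obstacle 2 [(13,1) (24,1) (20,10) (15,8) (14,5)]:
  edge (13,1)–(24,1): clear
  edge (24,1)–(20,10): clear
  edge (20,10)–(15,8): clear
  edge (15,8)–(14,5): clear
  edge (14,5)–(13,1): clear
  midpoint (10,11) outside
  → clear
Obstacle 3 [(1,23) (10,14) (10,23)]:
  edge (1,23)–(10,14): clear
  edge (10,14)–(10,23): clear
  edge (10,23)–(1,23): clear
  midpoint (10,11) outside
  → clear

BLOCKED by obstacle 1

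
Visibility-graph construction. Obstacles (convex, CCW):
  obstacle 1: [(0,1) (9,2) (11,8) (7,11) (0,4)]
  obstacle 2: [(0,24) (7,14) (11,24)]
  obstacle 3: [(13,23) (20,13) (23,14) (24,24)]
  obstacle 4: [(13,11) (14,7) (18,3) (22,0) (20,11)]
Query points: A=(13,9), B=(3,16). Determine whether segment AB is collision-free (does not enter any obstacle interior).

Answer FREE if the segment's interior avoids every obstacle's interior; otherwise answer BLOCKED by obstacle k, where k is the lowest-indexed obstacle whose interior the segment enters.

FREE

Obstacle 1 [(0,1) (9,2) (11,8) (7,11) (0,4)]:
  edge (0,1)–(9,2): clear
  edge (9,2)–(11,8): clear
  edge (11,8)–(7,11): clear
  edge (7,11)–(0,4): clear
  edge (0,4)–(0,1): clear
  midpoint (8,25/2) outside
  → clear
Obstacle 2 [(0,24) (7,14) (11,24)]:
  edge (0,24)–(7,14): clear
  edge (7,14)–(11,24): clear
  edge (11,24)–(0,24): clear
  midpoint (8,25/2) outside
  → clear
Obstacle 3 [(13,23) (20,13) (23,14) (24,24)]:
  edge (13,23)–(20,13): clear
  edge (20,13)–(23,14): clear
  edge (23,14)–(24,24): clear
  edge (24,24)–(13,23): clear
  midpoint (8,25/2) outside
  → clear
Obstacle 4 [(13,11) (14,7) (18,3) (22,0) (20,11)]:
  edge (13,11)–(14,7): clear
  edge (14,7)–(18,3): clear
  edge (18,3)–(22,0): clear
  edge (22,0)–(20,11): clear
  edge (20,11)–(13,11): clear
  midpoint (8,25/2) outside
  → clear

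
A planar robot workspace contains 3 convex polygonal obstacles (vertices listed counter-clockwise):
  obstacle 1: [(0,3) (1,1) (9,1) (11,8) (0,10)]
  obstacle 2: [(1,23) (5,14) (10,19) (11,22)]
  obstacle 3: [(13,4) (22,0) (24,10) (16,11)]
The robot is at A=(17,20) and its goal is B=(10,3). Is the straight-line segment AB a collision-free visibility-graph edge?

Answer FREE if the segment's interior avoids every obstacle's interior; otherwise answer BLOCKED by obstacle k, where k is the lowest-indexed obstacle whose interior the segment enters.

Obstacle 1 [(0,3) (1,1) (9,1) (11,8) (0,10)]:
  edge (0,3)–(1,1): clear
  edge (1,1)–(9,1): clear
  edge (9,1)–(11,8): clear
  edge (11,8)–(0,10): clear
  edge (0,10)–(0,3): clear
  midpoint (27/2,23/2) outside
  → clear
Obstacle 2 [(1,23) (5,14) (10,19) (11,22)]:
  edge (1,23)–(5,14): clear
  edge (5,14)–(10,19): clear
  edge (10,19)–(11,22): clear
  edge (11,22)–(1,23): clear
  midpoint (27/2,23/2) outside
  → clear
Obstacle 3 [(13,4) (22,0) (24,10) (16,11)]:
  edge (13,4)–(22,0): clear
  edge (22,0)–(24,10): clear
  edge (24,10)–(16,11): clear
  edge (16,11)–(13,4): clear
  midpoint (27/2,23/2) outside
  → clear

FREE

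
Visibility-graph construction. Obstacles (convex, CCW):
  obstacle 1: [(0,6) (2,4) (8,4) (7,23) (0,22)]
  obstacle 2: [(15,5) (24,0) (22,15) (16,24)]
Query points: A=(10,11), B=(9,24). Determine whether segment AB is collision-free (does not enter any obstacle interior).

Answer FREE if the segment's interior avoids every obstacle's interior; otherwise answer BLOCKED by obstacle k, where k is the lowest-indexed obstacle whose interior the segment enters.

Obstacle 1 [(0,6) (2,4) (8,4) (7,23) (0,22)]:
  edge (0,6)–(2,4): clear
  edge (2,4)–(8,4): clear
  edge (8,4)–(7,23): clear
  edge (7,23)–(0,22): clear
  edge (0,22)–(0,6): clear
  midpoint (19/2,35/2) outside
  → clear
Obstacle 2 [(15,5) (24,0) (22,15) (16,24)]:
  edge (15,5)–(24,0): clear
  edge (24,0)–(22,15): clear
  edge (22,15)–(16,24): clear
  edge (16,24)–(15,5): clear
  midpoint (19/2,35/2) outside
  → clear

FREE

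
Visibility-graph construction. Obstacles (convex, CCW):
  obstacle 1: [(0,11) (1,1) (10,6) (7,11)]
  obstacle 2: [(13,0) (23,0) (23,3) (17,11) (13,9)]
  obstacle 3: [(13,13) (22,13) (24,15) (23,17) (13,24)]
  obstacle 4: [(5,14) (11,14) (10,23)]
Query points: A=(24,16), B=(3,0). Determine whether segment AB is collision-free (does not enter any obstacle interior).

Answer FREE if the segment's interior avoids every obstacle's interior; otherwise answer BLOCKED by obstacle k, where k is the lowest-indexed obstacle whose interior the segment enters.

BLOCKED by obstacle 2

Obstacle 1 [(0,11) (1,1) (10,6) (7,11)]:
  edge (0,11)–(1,1): clear
  edge (1,1)–(10,6): clear
  edge (10,6)–(7,11): clear
  edge (7,11)–(0,11): clear
  midpoint (27/2,8) outside
  → clear
Obstacle 2 [(13,0) (23,0) (23,3) (17,11) (13,9)]:
  edge (13,0)–(23,0): clear
  edge (23,0)–(23,3): clear
  edge (23,3)–(17,11): crosses AB
  edge (17,11)–(13,9): clear
  edge (13,9)–(13,0): crosses AB
  → BLOCKED
Obstacle 3 [(13,13) (22,13) (24,15) (23,17) (13,24)]:
  edge (13,13)–(22,13): crosses AB
  edge (22,13)–(24,15): clear
  edge (24,15)–(23,17): crosses AB
  edge (23,17)–(13,24): clear
  edge (13,24)–(13,13): clear
  → BLOCKED
Obstacle 4 [(5,14) (11,14) (10,23)]:
  edge (5,14)–(11,14): clear
  edge (11,14)–(10,23): clear
  edge (10,23)–(5,14): clear
  midpoint (27/2,8) outside
  → clear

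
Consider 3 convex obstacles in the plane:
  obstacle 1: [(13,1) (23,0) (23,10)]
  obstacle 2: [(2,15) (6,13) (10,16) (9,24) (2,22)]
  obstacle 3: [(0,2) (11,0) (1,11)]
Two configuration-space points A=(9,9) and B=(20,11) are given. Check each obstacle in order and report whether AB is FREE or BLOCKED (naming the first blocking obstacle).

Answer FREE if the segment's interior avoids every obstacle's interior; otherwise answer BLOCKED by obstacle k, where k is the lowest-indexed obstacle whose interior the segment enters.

Obstacle 1 [(13,1) (23,0) (23,10)]:
  edge (13,1)–(23,0): clear
  edge (23,0)–(23,10): clear
  edge (23,10)–(13,1): clear
  midpoint (29/2,10) outside
  → clear
Obstacle 2 [(2,15) (6,13) (10,16) (9,24) (2,22)]:
  edge (2,15)–(6,13): clear
  edge (6,13)–(10,16): clear
  edge (10,16)–(9,24): clear
  edge (9,24)–(2,22): clear
  edge (2,22)–(2,15): clear
  midpoint (29/2,10) outside
  → clear
Obstacle 3 [(0,2) (11,0) (1,11)]:
  edge (0,2)–(11,0): clear
  edge (11,0)–(1,11): clear
  edge (1,11)–(0,2): clear
  midpoint (29/2,10) outside
  → clear

FREE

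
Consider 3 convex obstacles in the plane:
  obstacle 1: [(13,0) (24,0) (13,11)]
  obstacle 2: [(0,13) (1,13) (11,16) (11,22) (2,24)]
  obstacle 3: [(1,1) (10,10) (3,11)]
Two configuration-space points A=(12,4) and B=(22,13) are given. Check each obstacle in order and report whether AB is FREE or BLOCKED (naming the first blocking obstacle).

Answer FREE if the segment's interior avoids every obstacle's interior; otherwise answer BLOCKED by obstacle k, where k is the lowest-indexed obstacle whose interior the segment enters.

Obstacle 1 [(13,0) (24,0) (13,11)]:
  edge (13,0)–(24,0): clear
  edge (24,0)–(13,11): crosses AB
  edge (13,11)–(13,0): crosses AB
  → BLOCKED
Obstacle 2 [(0,13) (1,13) (11,16) (11,22) (2,24)]:
  edge (0,13)–(1,13): clear
  edge (1,13)–(11,16): clear
  edge (11,16)–(11,22): clear
  edge (11,22)–(2,24): clear
  edge (2,24)–(0,13): clear
  midpoint (17,17/2) outside
  → clear
Obstacle 3 [(1,1) (10,10) (3,11)]:
  edge (1,1)–(10,10): clear
  edge (10,10)–(3,11): clear
  edge (3,11)–(1,1): clear
  midpoint (17,17/2) outside
  → clear

BLOCKED by obstacle 1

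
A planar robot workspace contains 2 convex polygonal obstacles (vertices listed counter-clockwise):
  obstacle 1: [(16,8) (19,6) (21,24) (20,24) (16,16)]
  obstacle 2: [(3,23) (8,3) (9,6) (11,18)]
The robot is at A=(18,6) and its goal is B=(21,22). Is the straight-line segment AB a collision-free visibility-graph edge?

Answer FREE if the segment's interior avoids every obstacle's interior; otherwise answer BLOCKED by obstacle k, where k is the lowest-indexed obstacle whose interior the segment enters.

Obstacle 1 [(16,8) (19,6) (21,24) (20,24) (16,16)]:
  edge (16,8)–(19,6): crosses AB
  edge (19,6)–(21,24): crosses AB
  edge (21,24)–(20,24): clear
  edge (20,24)–(16,16): clear
  edge (16,16)–(16,8): clear
  → BLOCKED
Obstacle 2 [(3,23) (8,3) (9,6) (11,18)]:
  edge (3,23)–(8,3): clear
  edge (8,3)–(9,6): clear
  edge (9,6)–(11,18): clear
  edge (11,18)–(3,23): clear
  midpoint (39/2,14) outside
  → clear

BLOCKED by obstacle 1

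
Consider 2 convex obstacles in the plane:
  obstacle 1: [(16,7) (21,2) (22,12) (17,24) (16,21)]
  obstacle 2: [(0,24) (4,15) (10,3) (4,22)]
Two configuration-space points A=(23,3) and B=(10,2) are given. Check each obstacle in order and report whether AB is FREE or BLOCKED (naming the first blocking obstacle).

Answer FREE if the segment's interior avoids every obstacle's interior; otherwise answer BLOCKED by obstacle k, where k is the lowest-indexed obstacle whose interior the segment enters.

BLOCKED by obstacle 1

Obstacle 1 [(16,7) (21,2) (22,12) (17,24) (16,21)]:
  edge (16,7)–(21,2): crosses AB
  edge (21,2)–(22,12): crosses AB
  edge (22,12)–(17,24): clear
  edge (17,24)–(16,21): clear
  edge (16,21)–(16,7): clear
  → BLOCKED
Obstacle 2 [(0,24) (4,15) (10,3) (4,22)]:
  edge (0,24)–(4,15): clear
  edge (4,15)–(10,3): clear
  edge (10,3)–(4,22): clear
  edge (4,22)–(0,24): clear
  midpoint (33/2,5/2) outside
  → clear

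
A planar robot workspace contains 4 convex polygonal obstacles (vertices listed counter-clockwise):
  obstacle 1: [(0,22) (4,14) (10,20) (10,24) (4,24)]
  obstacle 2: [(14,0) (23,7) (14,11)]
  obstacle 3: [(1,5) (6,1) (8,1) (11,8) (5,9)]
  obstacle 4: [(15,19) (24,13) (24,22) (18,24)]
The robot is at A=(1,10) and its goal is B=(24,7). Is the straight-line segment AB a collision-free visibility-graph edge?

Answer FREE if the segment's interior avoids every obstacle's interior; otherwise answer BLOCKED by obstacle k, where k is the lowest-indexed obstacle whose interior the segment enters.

Obstacle 1 [(0,22) (4,14) (10,20) (10,24) (4,24)]:
  edge (0,22)–(4,14): clear
  edge (4,14)–(10,20): clear
  edge (10,20)–(10,24): clear
  edge (10,24)–(4,24): clear
  edge (4,24)–(0,22): clear
  midpoint (25/2,17/2) outside
  → clear
Obstacle 2 [(14,0) (23,7) (14,11)]:
  edge (14,0)–(23,7): clear
  edge (23,7)–(14,11): crosses AB
  edge (14,11)–(14,0): crosses AB
  → BLOCKED
Obstacle 3 [(1,5) (6,1) (8,1) (11,8) (5,9)]:
  edge (1,5)–(6,1): clear
  edge (6,1)–(8,1): clear
  edge (8,1)–(11,8): clear
  edge (11,8)–(5,9): clear
  edge (5,9)–(1,5): clear
  midpoint (25/2,17/2) outside
  → clear
Obstacle 4 [(15,19) (24,13) (24,22) (18,24)]:
  edge (15,19)–(24,13): clear
  edge (24,13)–(24,22): clear
  edge (24,22)–(18,24): clear
  edge (18,24)–(15,19): clear
  midpoint (25/2,17/2) outside
  → clear

BLOCKED by obstacle 2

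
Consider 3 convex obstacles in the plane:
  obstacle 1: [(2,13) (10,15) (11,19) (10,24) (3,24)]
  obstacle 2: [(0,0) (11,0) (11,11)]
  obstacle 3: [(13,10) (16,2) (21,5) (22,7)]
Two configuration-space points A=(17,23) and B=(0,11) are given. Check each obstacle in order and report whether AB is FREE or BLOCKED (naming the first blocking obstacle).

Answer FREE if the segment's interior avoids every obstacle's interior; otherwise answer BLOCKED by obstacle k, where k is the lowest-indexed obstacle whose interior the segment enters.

BLOCKED by obstacle 1

Obstacle 1 [(2,13) (10,15) (11,19) (10,24) (3,24)]:
  edge (2,13)–(10,15): crosses AB
  edge (10,15)–(11,19): crosses AB
  edge (11,19)–(10,24): clear
  edge (10,24)–(3,24): clear
  edge (3,24)–(2,13): clear
  → BLOCKED
Obstacle 2 [(0,0) (11,0) (11,11)]:
  edge (0,0)–(11,0): clear
  edge (11,0)–(11,11): clear
  edge (11,11)–(0,0): clear
  midpoint (17/2,17) outside
  → clear
Obstacle 3 [(13,10) (16,2) (21,5) (22,7)]:
  edge (13,10)–(16,2): clear
  edge (16,2)–(21,5): clear
  edge (21,5)–(22,7): clear
  edge (22,7)–(13,10): clear
  midpoint (17/2,17) outside
  → clear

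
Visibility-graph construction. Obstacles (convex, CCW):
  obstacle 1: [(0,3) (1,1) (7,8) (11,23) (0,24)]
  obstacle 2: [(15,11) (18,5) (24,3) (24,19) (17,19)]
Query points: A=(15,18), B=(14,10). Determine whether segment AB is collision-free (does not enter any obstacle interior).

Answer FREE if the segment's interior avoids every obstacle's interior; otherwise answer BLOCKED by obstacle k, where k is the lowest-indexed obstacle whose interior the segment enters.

Obstacle 1 [(0,3) (1,1) (7,8) (11,23) (0,24)]:
  edge (0,3)–(1,1): clear
  edge (1,1)–(7,8): clear
  edge (7,8)–(11,23): clear
  edge (11,23)–(0,24): clear
  edge (0,24)–(0,3): clear
  midpoint (29/2,14) outside
  → clear
Obstacle 2 [(15,11) (18,5) (24,3) (24,19) (17,19)]:
  edge (15,11)–(18,5): clear
  edge (18,5)–(24,3): clear
  edge (24,3)–(24,19): clear
  edge (24,19)–(17,19): clear
  edge (17,19)–(15,11): clear
  midpoint (29/2,14) outside
  → clear

FREE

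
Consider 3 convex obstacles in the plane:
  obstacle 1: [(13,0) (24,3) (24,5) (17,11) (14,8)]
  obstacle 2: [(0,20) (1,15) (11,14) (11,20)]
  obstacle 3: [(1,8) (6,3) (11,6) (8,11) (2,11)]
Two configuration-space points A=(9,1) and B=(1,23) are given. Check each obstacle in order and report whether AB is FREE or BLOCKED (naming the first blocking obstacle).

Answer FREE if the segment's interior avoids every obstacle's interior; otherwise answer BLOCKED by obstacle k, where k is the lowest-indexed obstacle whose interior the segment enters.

Obstacle 1 [(13,0) (24,3) (24,5) (17,11) (14,8)]:
  edge (13,0)–(24,3): clear
  edge (24,3)–(24,5): clear
  edge (24,5)–(17,11): clear
  edge (17,11)–(14,8): clear
  edge (14,8)–(13,0): clear
  midpoint (5,12) outside
  → clear
Obstacle 2 [(0,20) (1,15) (11,14) (11,20)]:
  edge (0,20)–(1,15): clear
  edge (1,15)–(11,14): crosses AB
  edge (11,14)–(11,20): clear
  edge (11,20)–(0,20): crosses AB
  → BLOCKED
Obstacle 3 [(1,8) (6,3) (11,6) (8,11) (2,11)]:
  edge (1,8)–(6,3): clear
  edge (6,3)–(11,6): crosses AB
  edge (11,6)–(8,11): clear
  edge (8,11)–(2,11): crosses AB
  edge (2,11)–(1,8): clear
  → BLOCKED

BLOCKED by obstacle 2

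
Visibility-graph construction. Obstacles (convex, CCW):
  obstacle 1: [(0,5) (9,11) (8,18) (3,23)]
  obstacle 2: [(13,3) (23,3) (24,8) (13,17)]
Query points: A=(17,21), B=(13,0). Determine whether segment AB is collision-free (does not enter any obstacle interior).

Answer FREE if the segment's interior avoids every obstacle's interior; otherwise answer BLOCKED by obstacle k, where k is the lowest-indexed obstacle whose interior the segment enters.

BLOCKED by obstacle 2

Obstacle 1 [(0,5) (9,11) (8,18) (3,23)]:
  edge (0,5)–(9,11): clear
  edge (9,11)–(8,18): clear
  edge (8,18)–(3,23): clear
  edge (3,23)–(0,5): clear
  midpoint (15,21/2) outside
  → clear
Obstacle 2 [(13,3) (23,3) (24,8) (13,17)]:
  edge (13,3)–(23,3): crosses AB
  edge (23,3)–(24,8): clear
  edge (24,8)–(13,17): crosses AB
  edge (13,17)–(13,3): clear
  → BLOCKED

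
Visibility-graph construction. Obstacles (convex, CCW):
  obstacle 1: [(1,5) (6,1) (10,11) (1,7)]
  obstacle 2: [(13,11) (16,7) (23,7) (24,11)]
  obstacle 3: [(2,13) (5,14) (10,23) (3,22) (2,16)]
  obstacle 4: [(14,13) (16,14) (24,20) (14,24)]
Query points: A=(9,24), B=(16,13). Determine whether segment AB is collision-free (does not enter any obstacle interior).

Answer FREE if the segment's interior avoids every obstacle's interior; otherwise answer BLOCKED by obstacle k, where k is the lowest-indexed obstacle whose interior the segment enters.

BLOCKED by obstacle 3

Obstacle 1 [(1,5) (6,1) (10,11) (1,7)]:
  edge (1,5)–(6,1): clear
  edge (6,1)–(10,11): clear
  edge (10,11)–(1,7): clear
  edge (1,7)–(1,5): clear
  midpoint (25/2,37/2) outside
  → clear
Obstacle 2 [(13,11) (16,7) (23,7) (24,11)]:
  edge (13,11)–(16,7): clear
  edge (16,7)–(23,7): clear
  edge (23,7)–(24,11): clear
  edge (24,11)–(13,11): clear
  midpoint (25/2,37/2) outside
  → clear
Obstacle 3 [(2,13) (5,14) (10,23) (3,22) (2,16)]:
  edge (2,13)–(5,14): clear
  edge (5,14)–(10,23): crosses AB
  edge (10,23)–(3,22): crosses AB
  edge (3,22)–(2,16): clear
  edge (2,16)–(2,13): clear
  → BLOCKED
Obstacle 4 [(14,13) (16,14) (24,20) (14,24)]:
  edge (14,13)–(16,14): crosses AB
  edge (16,14)–(24,20): clear
  edge (24,20)–(14,24): clear
  edge (14,24)–(14,13): crosses AB
  → BLOCKED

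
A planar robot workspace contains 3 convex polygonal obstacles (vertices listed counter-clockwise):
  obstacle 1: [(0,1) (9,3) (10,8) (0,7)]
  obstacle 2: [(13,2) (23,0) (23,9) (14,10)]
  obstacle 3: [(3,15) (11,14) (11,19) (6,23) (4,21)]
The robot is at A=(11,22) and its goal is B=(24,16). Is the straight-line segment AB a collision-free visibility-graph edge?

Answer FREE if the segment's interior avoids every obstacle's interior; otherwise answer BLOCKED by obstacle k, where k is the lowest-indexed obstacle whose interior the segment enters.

Obstacle 1 [(0,1) (9,3) (10,8) (0,7)]:
  edge (0,1)–(9,3): clear
  edge (9,3)–(10,8): clear
  edge (10,8)–(0,7): clear
  edge (0,7)–(0,1): clear
  midpoint (35/2,19) outside
  → clear
Obstacle 2 [(13,2) (23,0) (23,9) (14,10)]:
  edge (13,2)–(23,0): clear
  edge (23,0)–(23,9): clear
  edge (23,9)–(14,10): clear
  edge (14,10)–(13,2): clear
  midpoint (35/2,19) outside
  → clear
Obstacle 3 [(3,15) (11,14) (11,19) (6,23) (4,21)]:
  edge (3,15)–(11,14): clear
  edge (11,14)–(11,19): clear
  edge (11,19)–(6,23): clear
  edge (6,23)–(4,21): clear
  edge (4,21)–(3,15): clear
  midpoint (35/2,19) outside
  → clear

FREE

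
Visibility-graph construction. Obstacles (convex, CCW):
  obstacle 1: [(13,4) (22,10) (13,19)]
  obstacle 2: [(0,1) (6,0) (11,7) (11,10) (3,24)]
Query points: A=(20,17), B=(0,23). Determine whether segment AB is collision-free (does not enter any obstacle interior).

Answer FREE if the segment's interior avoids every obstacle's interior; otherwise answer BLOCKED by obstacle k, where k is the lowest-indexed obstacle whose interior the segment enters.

Obstacle 1 [(13,4) (22,10) (13,19)]:
  edge (13,4)–(22,10): clear
  edge (22,10)–(13,19): clear
  edge (13,19)–(13,4): clear
  midpoint (10,20) outside
  → clear
Obstacle 2 [(0,1) (6,0) (11,7) (11,10) (3,24)]:
  edge (0,1)–(6,0): clear
  edge (6,0)–(11,7): clear
  edge (11,7)–(11,10): clear
  edge (11,10)–(3,24): crosses AB
  edge (3,24)–(0,1): crosses AB
  → BLOCKED

BLOCKED by obstacle 2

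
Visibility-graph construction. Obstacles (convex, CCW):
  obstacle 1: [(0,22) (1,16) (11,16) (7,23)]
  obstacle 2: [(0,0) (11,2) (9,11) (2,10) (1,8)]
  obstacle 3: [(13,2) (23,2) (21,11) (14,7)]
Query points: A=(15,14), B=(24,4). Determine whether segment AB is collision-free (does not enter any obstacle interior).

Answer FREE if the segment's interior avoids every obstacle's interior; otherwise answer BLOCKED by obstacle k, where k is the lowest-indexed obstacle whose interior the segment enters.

Obstacle 1 [(0,22) (1,16) (11,16) (7,23)]:
  edge (0,22)–(1,16): clear
  edge (1,16)–(11,16): clear
  edge (11,16)–(7,23): clear
  edge (7,23)–(0,22): clear
  midpoint (39/2,9) outside
  → clear
Obstacle 2 [(0,0) (11,2) (9,11) (2,10) (1,8)]:
  edge (0,0)–(11,2): clear
  edge (11,2)–(9,11): clear
  edge (9,11)–(2,10): clear
  edge (2,10)–(1,8): clear
  edge (1,8)–(0,0): clear
  midpoint (39/2,9) outside
  → clear
Obstacle 3 [(13,2) (23,2) (21,11) (14,7)]:
  edge (13,2)–(23,2): clear
  edge (23,2)–(21,11): crosses AB
  edge (21,11)–(14,7): crosses AB
  edge (14,7)–(13,2): clear
  → BLOCKED

BLOCKED by obstacle 3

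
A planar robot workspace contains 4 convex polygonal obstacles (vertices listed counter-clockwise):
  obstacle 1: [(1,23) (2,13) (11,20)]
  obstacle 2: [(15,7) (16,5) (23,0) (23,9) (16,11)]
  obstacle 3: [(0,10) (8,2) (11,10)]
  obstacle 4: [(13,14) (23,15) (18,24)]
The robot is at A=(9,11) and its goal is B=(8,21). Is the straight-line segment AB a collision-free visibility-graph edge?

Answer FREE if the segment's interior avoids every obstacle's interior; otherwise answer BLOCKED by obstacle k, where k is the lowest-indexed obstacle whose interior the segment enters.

BLOCKED by obstacle 1

Obstacle 1 [(1,23) (2,13) (11,20)]:
  edge (1,23)–(2,13): clear
  edge (2,13)–(11,20): crosses AB
  edge (11,20)–(1,23): crosses AB
  → BLOCKED
Obstacle 2 [(15,7) (16,5) (23,0) (23,9) (16,11)]:
  edge (15,7)–(16,5): clear
  edge (16,5)–(23,0): clear
  edge (23,0)–(23,9): clear
  edge (23,9)–(16,11): clear
  edge (16,11)–(15,7): clear
  midpoint (17/2,16) outside
  → clear
Obstacle 3 [(0,10) (8,2) (11,10)]:
  edge (0,10)–(8,2): clear
  edge (8,2)–(11,10): clear
  edge (11,10)–(0,10): clear
  midpoint (17/2,16) outside
  → clear
Obstacle 4 [(13,14) (23,15) (18,24)]:
  edge (13,14)–(23,15): clear
  edge (23,15)–(18,24): clear
  edge (18,24)–(13,14): clear
  midpoint (17/2,16) outside
  → clear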